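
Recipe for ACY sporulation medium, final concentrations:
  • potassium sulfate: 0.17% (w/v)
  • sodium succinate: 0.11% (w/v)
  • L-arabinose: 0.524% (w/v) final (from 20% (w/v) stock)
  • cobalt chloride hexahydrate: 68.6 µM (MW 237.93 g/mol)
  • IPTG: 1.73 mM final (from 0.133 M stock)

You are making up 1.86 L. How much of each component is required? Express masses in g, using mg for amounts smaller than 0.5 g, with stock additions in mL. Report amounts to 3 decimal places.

potassium sulfate 3.162 g; sodium succinate 2.046 g; L-arabinose 48.732 mL; cobalt chloride hexahydrate 30.359 mg; IPTG 24.194 mL

Scale factor relative to 1 L: 1.86.
potassium sulfate: 0.17 g per 100 mL × 1860 mL ÷ 100 = 3.162 g
sodium succinate: 0.11% w/v = 1.1 g/L → 1.1 × 1.86 L = 2.046 g
L-arabinose: dilute stock: 0.524% ÷ 20% × 1860 mL = 48.732 mL
cobalt chloride hexahydrate: 68.6 µmol/L × 237.93 g/mol × 1.86 L ÷ 1000 = 30.359 mg
IPTG: V = C2·V2/C1 = 1.73 mM × 1860 mL ÷ 133 mM = 24.194 mL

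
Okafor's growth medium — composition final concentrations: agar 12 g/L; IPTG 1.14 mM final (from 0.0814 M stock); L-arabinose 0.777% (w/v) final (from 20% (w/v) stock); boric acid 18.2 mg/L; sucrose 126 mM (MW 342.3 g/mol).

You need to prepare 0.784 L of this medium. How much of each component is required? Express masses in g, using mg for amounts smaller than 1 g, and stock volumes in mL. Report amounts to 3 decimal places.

agar 9.408 g; IPTG 10.980 mL; L-arabinose 30.458 mL; boric acid 14.269 mg; sucrose 33.814 g

Scale factor relative to 1 L: 0.784.
agar: 12 g/L × 0.784 L = 9.408 g
IPTG: C1V1 = C2V2 → 1.14 mM × 784 mL ÷ 81.4 mM = 10.980 mL
L-arabinose: V = C2·V2/C1 = 0.777% ÷ 20% × 784 mL = 30.458 mL
boric acid: 18.2 mg/L × 0.784 L = 14.269 mg
sucrose: 126 mmol/L × 342.3 g/mol × 0.784 L ÷ 1000 = 33.814 g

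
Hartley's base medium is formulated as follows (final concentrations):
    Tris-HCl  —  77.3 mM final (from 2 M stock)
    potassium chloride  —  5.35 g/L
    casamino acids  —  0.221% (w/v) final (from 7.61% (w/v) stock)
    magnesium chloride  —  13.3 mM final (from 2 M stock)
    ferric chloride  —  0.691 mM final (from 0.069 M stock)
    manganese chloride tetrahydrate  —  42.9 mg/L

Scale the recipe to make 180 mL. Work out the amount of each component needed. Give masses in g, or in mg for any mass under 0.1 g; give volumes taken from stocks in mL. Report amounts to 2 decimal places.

Working volume: 180 mL = 0.18 L.
Tris-HCl: C1V1 = C2V2 → 77.3 mM × 180 mL ÷ 2000 mM = 6.96 mL
potassium chloride: 5.35 g/L × 0.18 L = 0.96 g
casamino acids: dilute stock: 0.221% ÷ 7.61% × 180 mL = 5.23 mL
magnesium chloride: dilute stock: 13.3 mM × 180 mL ÷ 2000 mM = 1.20 mL
ferric chloride: V = C2·V2/C1 = 0.691 mM × 180 mL ÷ 69 mM = 1.80 mL
manganese chloride tetrahydrate: 42.9 mg/L × 0.18 L = 7.72 mg

Tris-HCl 6.96 mL; potassium chloride 0.96 g; casamino acids 5.23 mL; magnesium chloride 1.20 mL; ferric chloride 1.80 mL; manganese chloride tetrahydrate 7.72 mg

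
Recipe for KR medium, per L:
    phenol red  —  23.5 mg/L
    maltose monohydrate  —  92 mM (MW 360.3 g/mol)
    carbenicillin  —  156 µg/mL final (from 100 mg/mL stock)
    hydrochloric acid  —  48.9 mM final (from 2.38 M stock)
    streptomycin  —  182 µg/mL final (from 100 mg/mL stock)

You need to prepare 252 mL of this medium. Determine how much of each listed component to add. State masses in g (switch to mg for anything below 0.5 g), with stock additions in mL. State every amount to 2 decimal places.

Scale factor relative to 1 L: 0.252.
phenol red: 23.5 mg/L × 0.252 L = 5.92 mg
maltose monohydrate: 92 mmol/L × 360.3 g/mol × 0.252 L ÷ 1000 = 8.35 g
carbenicillin: C1V1 = C2V2 → 156 µg/mL × 252 mL ÷ 100000 µg/mL = 0.39 mL
hydrochloric acid: V = C2·V2/C1 = 48.9 mM × 252 mL ÷ 2380 mM = 5.18 mL
streptomycin: V = C2·V2/C1 = 182 µg/mL × 252 mL ÷ 100000 µg/mL = 0.46 mL

phenol red 5.92 mg; maltose monohydrate 8.35 g; carbenicillin 0.39 mL; hydrochloric acid 5.18 mL; streptomycin 0.46 mL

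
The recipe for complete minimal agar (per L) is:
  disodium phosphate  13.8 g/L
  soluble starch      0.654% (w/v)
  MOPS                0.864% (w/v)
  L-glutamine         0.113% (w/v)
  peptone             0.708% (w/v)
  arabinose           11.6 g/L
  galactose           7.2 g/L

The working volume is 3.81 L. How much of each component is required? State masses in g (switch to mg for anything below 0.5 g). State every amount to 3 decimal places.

Scale factor relative to 1 L: 3.81.
disodium phosphate: 13.8 g/L × 3.81 L = 52.578 g
soluble starch: 0.654 g per 100 mL × 3810 mL ÷ 100 = 24.917 g
MOPS: 0.864% w/v = 8.64 g/L → 8.64 × 3.81 L = 32.918 g
L-glutamine: 0.113 g per 100 mL × 3810 mL ÷ 100 = 4.305 g
peptone: 0.708 g per 100 mL × 3810 mL ÷ 100 = 26.975 g
arabinose: 11.6 g/L × 3.81 L = 44.196 g
galactose: 7.2 g/L × 3.81 L = 27.432 g

disodium phosphate 52.578 g; soluble starch 24.917 g; MOPS 32.918 g; L-glutamine 4.305 g; peptone 26.975 g; arabinose 44.196 g; galactose 27.432 g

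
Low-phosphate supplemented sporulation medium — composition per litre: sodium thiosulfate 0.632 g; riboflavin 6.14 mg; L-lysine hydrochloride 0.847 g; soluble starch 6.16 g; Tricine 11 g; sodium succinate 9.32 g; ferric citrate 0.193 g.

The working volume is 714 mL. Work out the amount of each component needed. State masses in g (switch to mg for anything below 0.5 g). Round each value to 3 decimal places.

Ratio of target to recipe volume: 714 / 1000 = 0.714.
sodium thiosulfate: 0.632 g × (714 mL / 1000 mL) = 0.451248 g = 451.248 mg
riboflavin: 6.14 mg × (714 mL / 1000 mL) = 4.384 mg
L-lysine hydrochloride: 0.847 g × (714 mL / 1000 mL) = 0.605 g
soluble starch: 6.16 g × (714 mL / 1000 mL) = 4.398 g
Tricine: 11 g × (714 mL / 1000 mL) = 7.854 g
sodium succinate: 9.32 g × (714 mL / 1000 mL) = 6.654 g
ferric citrate: 0.193 g × (714 mL / 1000 mL) = 0.137802 g = 137.802 mg

sodium thiosulfate 451.248 mg; riboflavin 4.384 mg; L-lysine hydrochloride 0.605 g; soluble starch 4.398 g; Tricine 7.854 g; sodium succinate 6.654 g; ferric citrate 137.802 mg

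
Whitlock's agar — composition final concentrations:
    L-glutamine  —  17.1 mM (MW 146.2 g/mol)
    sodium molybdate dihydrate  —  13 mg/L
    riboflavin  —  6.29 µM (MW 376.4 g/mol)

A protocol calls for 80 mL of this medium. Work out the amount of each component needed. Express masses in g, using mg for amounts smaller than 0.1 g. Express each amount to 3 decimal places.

Working volume: 80 mL = 0.08 L.
L-glutamine: 17.1 mmol/L × 146.2 g/mol × 0.08 L ÷ 1000 = 0.200 g
sodium molybdate dihydrate: 13 mg/L × 0.08 L = 1.040 mg
riboflavin: 6.29 µmol/L × 376.4 g/mol × 0.08 L ÷ 1000 = 0.189 mg

L-glutamine 0.200 g; sodium molybdate dihydrate 1.040 mg; riboflavin 0.189 mg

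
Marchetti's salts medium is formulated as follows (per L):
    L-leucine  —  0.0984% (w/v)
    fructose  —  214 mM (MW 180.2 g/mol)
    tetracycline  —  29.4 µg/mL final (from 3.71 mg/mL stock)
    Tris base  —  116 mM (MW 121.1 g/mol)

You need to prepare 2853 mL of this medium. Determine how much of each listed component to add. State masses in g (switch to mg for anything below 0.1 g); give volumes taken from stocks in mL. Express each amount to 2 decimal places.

L-leucine 2.81 g; fructose 110.02 g; tetracycline 22.61 mL; Tris base 40.08 g

Working volume: 2853 mL = 2.853 L.
L-leucine: 0.0984 g per 100 mL × 2853 mL ÷ 100 = 2.81 g
fructose: 214 mmol/L × 180.2 g/mol × 2.853 L ÷ 1000 = 110.02 g
tetracycline: V = C2·V2/C1 = 29.4 µg/mL × 2853 mL ÷ 3710 µg/mL = 22.61 mL
Tris base: 116 mmol/L × 121.1 g/mol × 2.853 L ÷ 1000 = 40.08 g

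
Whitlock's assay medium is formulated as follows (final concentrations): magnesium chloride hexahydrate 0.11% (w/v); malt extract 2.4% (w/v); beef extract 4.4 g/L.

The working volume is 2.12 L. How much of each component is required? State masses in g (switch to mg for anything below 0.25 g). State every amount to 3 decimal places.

magnesium chloride hexahydrate 2.332 g; malt extract 50.880 g; beef extract 9.328 g

Scale factor relative to 1 L: 2.12.
magnesium chloride hexahydrate: 0.11% w/v = 1.1 g/L → 1.1 × 2.12 L = 2.332 g
malt extract: 2.4 g per 100 mL × 2120 mL ÷ 100 = 50.880 g
beef extract: 4.4 g/L × 2.12 L = 9.328 g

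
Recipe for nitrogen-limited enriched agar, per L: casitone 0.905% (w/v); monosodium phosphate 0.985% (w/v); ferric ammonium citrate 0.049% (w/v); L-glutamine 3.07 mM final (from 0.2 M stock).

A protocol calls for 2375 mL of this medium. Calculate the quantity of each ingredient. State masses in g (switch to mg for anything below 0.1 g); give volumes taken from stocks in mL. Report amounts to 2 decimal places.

casitone 21.49 g; monosodium phosphate 23.39 g; ferric ammonium citrate 1.16 g; L-glutamine 36.46 mL

Target volume = 2375 mL = 2.375 L.
casitone: 0.905 g per 100 mL × 2375 mL ÷ 100 = 21.49 g
monosodium phosphate: 0.985 g per 100 mL × 2375 mL ÷ 100 = 23.39 g
ferric ammonium citrate: 0.049 g per 100 mL × 2375 mL ÷ 100 = 1.16 g
L-glutamine: dilute stock: 3.07 mM × 2375 mL ÷ 200 mM = 36.46 mL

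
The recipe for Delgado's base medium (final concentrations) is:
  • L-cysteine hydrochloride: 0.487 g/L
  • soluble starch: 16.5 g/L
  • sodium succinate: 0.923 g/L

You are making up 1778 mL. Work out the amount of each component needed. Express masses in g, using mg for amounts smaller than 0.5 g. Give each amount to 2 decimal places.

Working volume: 1778 mL = 1.778 L.
L-cysteine hydrochloride: 0.487 g/L × 1.778 L = 0.87 g
soluble starch: 16.5 g/L × 1.778 L = 29.34 g
sodium succinate: 0.923 g/L × 1.778 L = 1.64 g

L-cysteine hydrochloride 0.87 g; soluble starch 29.34 g; sodium succinate 1.64 g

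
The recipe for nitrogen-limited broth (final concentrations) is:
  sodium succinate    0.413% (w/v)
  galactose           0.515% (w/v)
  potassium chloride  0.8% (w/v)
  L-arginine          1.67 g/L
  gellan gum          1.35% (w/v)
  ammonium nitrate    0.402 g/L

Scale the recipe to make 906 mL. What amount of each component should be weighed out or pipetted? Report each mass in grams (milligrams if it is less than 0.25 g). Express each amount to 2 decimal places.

Scale factor relative to 1 L: 0.906.
sodium succinate: 0.413 g per 100 mL × 906 mL ÷ 100 = 3.74 g
galactose: 0.515% w/v = 5.15 g/L → 5.15 × 0.906 L = 4.67 g
potassium chloride: 0.8% w/v = 8 g/L → 8 × 0.906 L = 7.25 g
L-arginine: 1.67 g/L × 0.906 L = 1.51 g
gellan gum: 1.35% w/v = 13.5 g/L → 13.5 × 0.906 L = 12.23 g
ammonium nitrate: 0.402 g/L × 0.906 L = 0.36 g

sodium succinate 3.74 g; galactose 4.67 g; potassium chloride 7.25 g; L-arginine 1.51 g; gellan gum 12.23 g; ammonium nitrate 0.36 g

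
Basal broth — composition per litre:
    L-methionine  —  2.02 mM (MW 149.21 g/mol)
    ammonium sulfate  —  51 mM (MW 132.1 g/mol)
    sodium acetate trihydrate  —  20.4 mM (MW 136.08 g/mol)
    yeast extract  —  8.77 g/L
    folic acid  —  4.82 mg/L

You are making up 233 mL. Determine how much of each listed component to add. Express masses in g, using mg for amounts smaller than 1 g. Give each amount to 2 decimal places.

L-methionine 70.23 mg; ammonium sulfate 1.57 g; sodium acetate trihydrate 646.82 mg; yeast extract 2.04 g; folic acid 1.12 mg

Working volume: 233 mL = 0.233 L.
L-methionine: 2.02 mmol/L × 149.21 mg/mmol × 0.233 L = 70.23 mg
ammonium sulfate: 51 mmol/L × 132.1 g/mol × 0.233 L ÷ 1000 = 1.57 g
sodium acetate trihydrate: 20.4 mmol/L × 136.08 mg/mmol × 0.233 L = 646.82 mg
yeast extract: 8.77 g/L × 0.233 L = 2.04 g
folic acid: 4.82 mg/L × 0.233 L = 1.12 mg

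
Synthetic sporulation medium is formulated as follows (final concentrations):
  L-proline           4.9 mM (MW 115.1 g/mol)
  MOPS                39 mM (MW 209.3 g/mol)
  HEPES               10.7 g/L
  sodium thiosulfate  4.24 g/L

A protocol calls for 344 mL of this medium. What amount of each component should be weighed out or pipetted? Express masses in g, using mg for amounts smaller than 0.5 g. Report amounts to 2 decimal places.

Scale factor relative to 1 L: 0.344.
L-proline: 4.9 mmol/L × 115.1 mg/mmol × 0.344 L = 194.01 mg
MOPS: 39 mmol/L × 209.3 g/mol × 0.344 L ÷ 1000 = 2.81 g
HEPES: 10.7 g/L × 0.344 L = 3.68 g
sodium thiosulfate: 4.24 g/L × 0.344 L = 1.46 g

L-proline 194.01 mg; MOPS 2.81 g; HEPES 3.68 g; sodium thiosulfate 1.46 g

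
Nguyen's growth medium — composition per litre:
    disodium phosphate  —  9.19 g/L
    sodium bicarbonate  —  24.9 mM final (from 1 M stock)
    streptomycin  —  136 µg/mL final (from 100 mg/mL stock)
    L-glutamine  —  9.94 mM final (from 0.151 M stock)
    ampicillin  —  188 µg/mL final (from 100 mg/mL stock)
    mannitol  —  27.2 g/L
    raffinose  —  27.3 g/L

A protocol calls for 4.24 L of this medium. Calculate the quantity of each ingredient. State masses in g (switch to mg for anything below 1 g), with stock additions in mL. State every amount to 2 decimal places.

disodium phosphate 38.97 g; sodium bicarbonate 105.58 mL; streptomycin 5.77 mL; L-glutamine 279.11 mL; ampicillin 7.97 mL; mannitol 115.33 g; raffinose 115.75 g

Scale factor relative to 1 L: 4.24.
disodium phosphate: 9.19 g/L × 4.24 L = 38.97 g
sodium bicarbonate: dilute stock: 24.9 mM × 4240 mL ÷ 1000 mM = 105.58 mL
streptomycin: V = C2·V2/C1 = 136 µg/mL × 4240 mL ÷ 100000 µg/mL = 5.77 mL
L-glutamine: dilute stock: 9.94 mM × 4240 mL ÷ 151 mM = 279.11 mL
ampicillin: V = C2·V2/C1 = 188 µg/mL × 4240 mL ÷ 100000 µg/mL = 7.97 mL
mannitol: 27.2 g/L × 4.24 L = 115.33 g
raffinose: 27.3 g/L × 4.24 L = 115.75 g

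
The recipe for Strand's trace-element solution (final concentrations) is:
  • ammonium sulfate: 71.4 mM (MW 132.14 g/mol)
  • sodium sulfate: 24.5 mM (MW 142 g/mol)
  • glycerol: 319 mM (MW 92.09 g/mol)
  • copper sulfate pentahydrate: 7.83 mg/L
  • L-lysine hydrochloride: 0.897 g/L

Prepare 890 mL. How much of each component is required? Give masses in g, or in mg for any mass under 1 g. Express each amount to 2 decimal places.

ammonium sulfate 8.40 g; sodium sulfate 3.10 g; glycerol 26.15 g; copper sulfate pentahydrate 6.97 mg; L-lysine hydrochloride 798.33 mg

Scale factor relative to 1 L: 0.89.
ammonium sulfate: 71.4 mmol/L × 132.14 g/mol × 0.89 L ÷ 1000 = 8.40 g
sodium sulfate: 24.5 mmol/L × 142 g/mol × 0.89 L ÷ 1000 = 3.10 g
glycerol: 319 mmol/L × 92.09 g/mol × 0.89 L ÷ 1000 = 26.15 g
copper sulfate pentahydrate: 7.83 mg/L × 0.89 L = 6.97 mg
L-lysine hydrochloride: 0.897 g/L × 0.89 L = 0.79833 g = 798.33 mg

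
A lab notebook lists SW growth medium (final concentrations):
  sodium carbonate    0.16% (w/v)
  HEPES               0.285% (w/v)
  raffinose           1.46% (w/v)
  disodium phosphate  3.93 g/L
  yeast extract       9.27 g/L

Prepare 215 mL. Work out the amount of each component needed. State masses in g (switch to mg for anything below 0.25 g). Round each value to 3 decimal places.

Target volume = 215 mL = 0.215 L.
sodium carbonate: 0.16 g per 100 mL × 215 mL ÷ 100 = 0.344 g
HEPES: 0.285% w/v = 2.85 g/L → 2.85 × 0.215 L = 0.613 g
raffinose: 1.46 g per 100 mL × 215 mL ÷ 100 = 3.139 g
disodium phosphate: 3.93 g/L × 0.215 L = 0.845 g
yeast extract: 9.27 g/L × 0.215 L = 1.993 g

sodium carbonate 0.344 g; HEPES 0.613 g; raffinose 3.139 g; disodium phosphate 0.845 g; yeast extract 1.993 g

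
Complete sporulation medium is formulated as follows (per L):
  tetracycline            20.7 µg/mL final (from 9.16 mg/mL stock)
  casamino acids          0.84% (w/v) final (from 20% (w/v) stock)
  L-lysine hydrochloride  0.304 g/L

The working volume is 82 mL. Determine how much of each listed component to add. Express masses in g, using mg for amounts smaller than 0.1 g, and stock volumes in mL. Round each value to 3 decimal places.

tetracycline 0.185 mL; casamino acids 3.444 mL; L-lysine hydrochloride 24.928 mg

Scale factor relative to 1 L: 0.082.
tetracycline: C1V1 = C2V2 → 20.7 µg/mL × 82 mL ÷ 9160 µg/mL = 0.185 mL
casamino acids: dilute stock: 0.84% ÷ 20% × 82 mL = 3.444 mL
L-lysine hydrochloride: 0.304 g/L × 0.082 L = 0.024928 g = 24.928 mg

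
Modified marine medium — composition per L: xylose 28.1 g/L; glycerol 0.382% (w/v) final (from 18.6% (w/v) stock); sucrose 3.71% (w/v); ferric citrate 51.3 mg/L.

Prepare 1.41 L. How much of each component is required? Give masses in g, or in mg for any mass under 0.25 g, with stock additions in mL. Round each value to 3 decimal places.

Scale factor relative to 1 L: 1.41.
xylose: 28.1 g/L × 1.41 L = 39.621 g
glycerol: dilute stock: 0.382% ÷ 18.6% × 1410 mL = 28.958 mL
sucrose: 3.71% w/v = 37.1 g/L → 37.1 × 1.41 L = 52.311 g
ferric citrate: 51.3 mg/L × 1.41 L = 72.333 mg

xylose 39.621 g; glycerol 28.958 mL; sucrose 52.311 g; ferric citrate 72.333 mg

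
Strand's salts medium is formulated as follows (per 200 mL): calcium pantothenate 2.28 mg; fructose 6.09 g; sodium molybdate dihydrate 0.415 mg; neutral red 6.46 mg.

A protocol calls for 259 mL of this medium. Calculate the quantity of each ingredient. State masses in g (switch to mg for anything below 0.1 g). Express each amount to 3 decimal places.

Ratio of target to recipe volume: 259 / 200 = 1.295.
calcium pantothenate: 2.28 mg × (259 mL / 200 mL) = 2.953 mg
fructose: 6.09 g × (259 mL / 200 mL) = 7.887 g
sodium molybdate dihydrate: 0.415 mg × (259 mL / 200 mL) = 0.537 mg
neutral red: 6.46 mg × (259 mL / 200 mL) = 8.366 mg

calcium pantothenate 2.953 mg; fructose 7.887 g; sodium molybdate dihydrate 0.537 mg; neutral red 8.366 mg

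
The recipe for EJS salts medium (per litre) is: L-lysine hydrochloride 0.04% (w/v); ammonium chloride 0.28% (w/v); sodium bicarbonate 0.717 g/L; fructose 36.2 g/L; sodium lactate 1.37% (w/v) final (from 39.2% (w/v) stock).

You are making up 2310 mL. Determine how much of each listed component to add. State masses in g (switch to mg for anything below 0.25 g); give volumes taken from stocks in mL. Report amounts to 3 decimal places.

L-lysine hydrochloride 0.924 g; ammonium chloride 6.468 g; sodium bicarbonate 1.656 g; fructose 83.622 g; sodium lactate 80.732 mL

Working volume: 2310 mL = 2.31 L.
L-lysine hydrochloride: 0.04 g per 100 mL × 2310 mL ÷ 100 = 0.924 g
ammonium chloride: 0.28 g per 100 mL × 2310 mL ÷ 100 = 6.468 g
sodium bicarbonate: 0.717 g/L × 2.31 L = 1.656 g
fructose: 36.2 g/L × 2.31 L = 83.622 g
sodium lactate: V = C2·V2/C1 = 1.37% ÷ 39.2% × 2310 mL = 80.732 mL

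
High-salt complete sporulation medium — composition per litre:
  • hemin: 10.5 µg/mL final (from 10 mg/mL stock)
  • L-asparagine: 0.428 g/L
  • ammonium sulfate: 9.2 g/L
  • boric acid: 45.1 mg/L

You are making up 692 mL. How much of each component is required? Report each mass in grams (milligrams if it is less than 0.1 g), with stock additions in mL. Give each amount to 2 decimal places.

hemin 0.73 mL; L-asparagine 0.30 g; ammonium sulfate 6.37 g; boric acid 31.21 mg

Target volume = 692 mL = 0.692 L.
hemin: C1V1 = C2V2 → 10.5 µg/mL × 692 mL ÷ 10000 µg/mL = 0.73 mL
L-asparagine: 0.428 g/L × 0.692 L = 0.30 g
ammonium sulfate: 9.2 g/L × 0.692 L = 6.37 g
boric acid: 45.1 mg/L × 0.692 L = 31.21 mg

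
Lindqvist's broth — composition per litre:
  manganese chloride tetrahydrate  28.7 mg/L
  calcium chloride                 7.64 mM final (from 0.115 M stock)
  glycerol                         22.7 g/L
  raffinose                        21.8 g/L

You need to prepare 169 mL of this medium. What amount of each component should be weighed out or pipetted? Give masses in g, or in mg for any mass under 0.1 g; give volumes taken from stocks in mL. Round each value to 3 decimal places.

manganese chloride tetrahydrate 4.850 mg; calcium chloride 11.227 mL; glycerol 3.836 g; raffinose 3.684 g

Scale factor relative to 1 L: 0.169.
manganese chloride tetrahydrate: 28.7 mg/L × 0.169 L = 4.850 mg
calcium chloride: V = C2·V2/C1 = 7.64 mM × 169 mL ÷ 115 mM = 11.227 mL
glycerol: 22.7 g/L × 0.169 L = 3.836 g
raffinose: 21.8 g/L × 0.169 L = 3.684 g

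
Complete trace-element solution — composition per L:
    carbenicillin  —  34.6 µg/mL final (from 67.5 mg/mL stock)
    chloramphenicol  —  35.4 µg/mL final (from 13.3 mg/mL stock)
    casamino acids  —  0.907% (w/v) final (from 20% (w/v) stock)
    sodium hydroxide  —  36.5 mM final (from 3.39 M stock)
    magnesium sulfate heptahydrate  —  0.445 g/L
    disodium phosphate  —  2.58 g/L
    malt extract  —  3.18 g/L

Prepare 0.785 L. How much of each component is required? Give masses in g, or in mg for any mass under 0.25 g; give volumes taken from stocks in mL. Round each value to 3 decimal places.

carbenicillin 0.402 mL; chloramphenicol 2.089 mL; casamino acids 35.600 mL; sodium hydroxide 8.452 mL; magnesium sulfate heptahydrate 0.349 g; disodium phosphate 2.025 g; malt extract 2.496 g

Working volume: 0.785 L.
carbenicillin: V = C2·V2/C1 = 34.6 µg/mL × 785 mL ÷ 67500 µg/mL = 0.402 mL
chloramphenicol: V = C2·V2/C1 = 35.4 µg/mL × 785 mL ÷ 13300 µg/mL = 2.089 mL
casamino acids: C1V1 = C2V2 → 0.907% ÷ 20% × 785 mL = 35.600 mL
sodium hydroxide: V = C2·V2/C1 = 36.5 mM × 785 mL ÷ 3390 mM = 8.452 mL
magnesium sulfate heptahydrate: 0.445 g/L × 0.785 L = 0.349 g
disodium phosphate: 2.58 g/L × 0.785 L = 2.025 g
malt extract: 3.18 g/L × 0.785 L = 2.496 g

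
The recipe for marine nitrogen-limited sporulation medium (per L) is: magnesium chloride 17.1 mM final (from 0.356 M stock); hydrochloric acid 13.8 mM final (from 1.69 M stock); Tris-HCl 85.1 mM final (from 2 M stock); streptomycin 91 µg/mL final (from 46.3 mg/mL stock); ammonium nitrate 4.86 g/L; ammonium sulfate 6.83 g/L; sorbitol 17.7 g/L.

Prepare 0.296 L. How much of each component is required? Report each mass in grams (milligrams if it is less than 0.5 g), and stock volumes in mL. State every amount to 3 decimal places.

Scale factor relative to 1 L: 0.296.
magnesium chloride: dilute stock: 17.1 mM × 296 mL ÷ 356 mM = 14.218 mL
hydrochloric acid: V = C2·V2/C1 = 13.8 mM × 296 mL ÷ 1690 mM = 2.417 mL
Tris-HCl: C1V1 = C2V2 → 85.1 mM × 296 mL ÷ 2000 mM = 12.595 mL
streptomycin: V = C2·V2/C1 = 91 µg/mL × 296 mL ÷ 46300 µg/mL = 0.582 mL
ammonium nitrate: 4.86 g/L × 0.296 L = 1.439 g
ammonium sulfate: 6.83 g/L × 0.296 L = 2.022 g
sorbitol: 17.7 g/L × 0.296 L = 5.239 g

magnesium chloride 14.218 mL; hydrochloric acid 2.417 mL; Tris-HCl 12.595 mL; streptomycin 0.582 mL; ammonium nitrate 1.439 g; ammonium sulfate 2.022 g; sorbitol 5.239 g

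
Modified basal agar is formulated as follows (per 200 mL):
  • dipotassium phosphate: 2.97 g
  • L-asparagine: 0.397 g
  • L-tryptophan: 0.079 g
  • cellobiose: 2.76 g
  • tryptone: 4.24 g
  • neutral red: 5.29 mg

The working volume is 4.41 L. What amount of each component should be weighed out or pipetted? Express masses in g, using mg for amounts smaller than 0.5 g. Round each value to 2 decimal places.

Ratio of target to recipe volume: 4410 / 200 = 22.05.
dipotassium phosphate: 2.97 g × (4410 mL / 200 mL) = 65.49 g
L-asparagine: 0.397 g × (4410 mL / 200 mL) = 8.75 g
L-tryptophan: 0.079 g × (4410 mL / 200 mL) = 1.74 g
cellobiose: 2.76 g × (4410 mL / 200 mL) = 60.86 g
tryptone: 4.24 g × (4410 mL / 200 mL) = 93.49 g
neutral red: 5.29 mg × (4410 mL / 200 mL) = 116.64 mg

dipotassium phosphate 65.49 g; L-asparagine 8.75 g; L-tryptophan 1.74 g; cellobiose 60.86 g; tryptone 93.49 g; neutral red 116.64 mg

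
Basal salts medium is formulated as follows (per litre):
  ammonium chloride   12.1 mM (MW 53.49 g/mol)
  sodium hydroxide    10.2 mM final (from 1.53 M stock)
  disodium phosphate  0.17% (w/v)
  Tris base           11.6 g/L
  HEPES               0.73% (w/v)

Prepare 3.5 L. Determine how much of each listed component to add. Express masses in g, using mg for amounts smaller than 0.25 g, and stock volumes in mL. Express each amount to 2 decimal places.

Scale factor relative to 1 L: 3.5.
ammonium chloride: 12.1 mmol/L × 53.49 g/mol × 3.5 L ÷ 1000 = 2.27 g
sodium hydroxide: dilute stock: 10.2 mM × 3500 mL ÷ 1530 mM = 23.33 mL
disodium phosphate: 0.17% w/v = 1.7 g/L → 1.7 × 3.5 L = 5.95 g
Tris base: 11.6 g/L × 3.5 L = 40.60 g
HEPES: 0.73% w/v = 7.3 g/L → 7.3 × 3.5 L = 25.55 g

ammonium chloride 2.27 g; sodium hydroxide 23.33 mL; disodium phosphate 5.95 g; Tris base 40.60 g; HEPES 25.55 g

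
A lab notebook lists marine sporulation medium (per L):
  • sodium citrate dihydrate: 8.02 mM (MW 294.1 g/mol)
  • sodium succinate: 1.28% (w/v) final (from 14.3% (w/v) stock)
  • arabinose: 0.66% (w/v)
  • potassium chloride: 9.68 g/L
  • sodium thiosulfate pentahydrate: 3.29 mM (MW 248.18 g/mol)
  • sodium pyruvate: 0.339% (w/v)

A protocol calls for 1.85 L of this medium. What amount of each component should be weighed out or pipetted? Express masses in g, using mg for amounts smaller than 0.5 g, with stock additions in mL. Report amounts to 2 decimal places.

sodium citrate dihydrate 4.36 g; sodium succinate 165.59 mL; arabinose 12.21 g; potassium chloride 17.91 g; sodium thiosulfate pentahydrate 1.51 g; sodium pyruvate 6.27 g

Working volume: 1.85 L.
sodium citrate dihydrate: 8.02 mmol/L × 294.1 g/mol × 1.85 L ÷ 1000 = 4.36 g
sodium succinate: V = C2·V2/C1 = 1.28% ÷ 14.3% × 1850 mL = 165.59 mL
arabinose: 0.66 g per 100 mL × 1850 mL ÷ 100 = 12.21 g
potassium chloride: 9.68 g/L × 1.85 L = 17.91 g
sodium thiosulfate pentahydrate: 3.29 mmol/L × 248.18 g/mol × 1.85 L ÷ 1000 = 1.51 g
sodium pyruvate: 0.339 g per 100 mL × 1850 mL ÷ 100 = 6.27 g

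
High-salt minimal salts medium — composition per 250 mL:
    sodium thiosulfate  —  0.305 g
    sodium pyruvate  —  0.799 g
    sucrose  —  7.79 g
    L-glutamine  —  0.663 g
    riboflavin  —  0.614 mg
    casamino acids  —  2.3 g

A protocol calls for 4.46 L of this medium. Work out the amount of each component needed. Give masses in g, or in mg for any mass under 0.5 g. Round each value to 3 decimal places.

sodium thiosulfate 5.441 g; sodium pyruvate 14.254 g; sucrose 138.974 g; L-glutamine 11.828 g; riboflavin 10.954 mg; casamino acids 41.032 g

Ratio of target to recipe volume: 4460 / 250 = 17.84.
sodium thiosulfate: 0.305 g × (4460 mL / 250 mL) = 5.441 g
sodium pyruvate: 0.799 g × (4460 mL / 250 mL) = 14.254 g
sucrose: 7.79 g × (4460 mL / 250 mL) = 138.974 g
L-glutamine: 0.663 g × (4460 mL / 250 mL) = 11.828 g
riboflavin: 0.614 mg × (4460 mL / 250 mL) = 10.954 mg
casamino acids: 2.3 g × (4460 mL / 250 mL) = 41.032 g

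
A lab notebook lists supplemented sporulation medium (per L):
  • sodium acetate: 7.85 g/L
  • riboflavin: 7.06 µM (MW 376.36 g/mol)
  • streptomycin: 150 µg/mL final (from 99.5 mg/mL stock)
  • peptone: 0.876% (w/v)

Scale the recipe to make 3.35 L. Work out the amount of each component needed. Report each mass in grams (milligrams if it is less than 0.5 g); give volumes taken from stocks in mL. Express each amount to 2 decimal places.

Working volume: 3.35 L.
sodium acetate: 7.85 g/L × 3.35 L = 26.30 g
riboflavin: 7.06 µmol/L × 376.36 g/mol × 3.35 L ÷ 1000 = 8.90 mg
streptomycin: V = C2·V2/C1 = 150 µg/mL × 3350 mL ÷ 99500 µg/mL = 5.05 mL
peptone: 0.876 g per 100 mL × 3350 mL ÷ 100 = 29.35 g

sodium acetate 26.30 g; riboflavin 8.90 mg; streptomycin 5.05 mL; peptone 29.35 g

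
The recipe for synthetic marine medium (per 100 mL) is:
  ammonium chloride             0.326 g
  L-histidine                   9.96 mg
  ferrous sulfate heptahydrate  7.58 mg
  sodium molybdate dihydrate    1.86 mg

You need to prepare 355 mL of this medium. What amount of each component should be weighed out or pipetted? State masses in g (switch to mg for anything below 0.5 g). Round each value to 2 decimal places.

ammonium chloride 1.16 g; L-histidine 35.36 mg; ferrous sulfate heptahydrate 26.91 mg; sodium molybdate dihydrate 6.60 mg

Scale factor = 355 mL / 100 mL = 3.55.
ammonium chloride: 0.326 g × (355 mL / 100 mL) = 1.16 g
L-histidine: 9.96 mg × (355 mL / 100 mL) = 35.36 mg
ferrous sulfate heptahydrate: 7.58 mg × (355 mL / 100 mL) = 26.91 mg
sodium molybdate dihydrate: 1.86 mg × (355 mL / 100 mL) = 6.60 mg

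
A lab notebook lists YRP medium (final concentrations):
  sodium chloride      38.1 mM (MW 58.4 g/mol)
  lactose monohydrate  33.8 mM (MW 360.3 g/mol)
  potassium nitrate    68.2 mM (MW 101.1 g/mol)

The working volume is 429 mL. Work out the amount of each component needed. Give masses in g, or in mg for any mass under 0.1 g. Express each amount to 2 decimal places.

Scale factor relative to 1 L: 0.429.
sodium chloride: 38.1 mmol/L × 58.4 g/mol × 0.429 L ÷ 1000 = 0.95 g
lactose monohydrate: 33.8 mmol/L × 360.3 g/mol × 0.429 L ÷ 1000 = 5.22 g
potassium nitrate: 68.2 mmol/L × 101.1 g/mol × 0.429 L ÷ 1000 = 2.96 g

sodium chloride 0.95 g; lactose monohydrate 5.22 g; potassium nitrate 2.96 g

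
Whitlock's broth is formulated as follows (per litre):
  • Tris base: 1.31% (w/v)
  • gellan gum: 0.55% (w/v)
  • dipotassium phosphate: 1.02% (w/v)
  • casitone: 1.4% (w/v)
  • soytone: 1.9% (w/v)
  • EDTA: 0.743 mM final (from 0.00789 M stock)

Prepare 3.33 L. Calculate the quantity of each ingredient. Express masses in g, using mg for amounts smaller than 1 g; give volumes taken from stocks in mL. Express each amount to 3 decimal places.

Tris base 43.623 g; gellan gum 18.315 g; dipotassium phosphate 33.966 g; casitone 46.620 g; soytone 63.270 g; EDTA 313.586 mL

Scale factor relative to 1 L: 3.33.
Tris base: 1.31 g per 100 mL × 3330 mL ÷ 100 = 43.623 g
gellan gum: 0.55% w/v = 5.5 g/L → 5.5 × 3.33 L = 18.315 g
dipotassium phosphate: 1.02% w/v = 10.2 g/L → 10.2 × 3.33 L = 33.966 g
casitone: 1.4 g per 100 mL × 3330 mL ÷ 100 = 46.620 g
soytone: 1.9 g per 100 mL × 3330 mL ÷ 100 = 63.270 g
EDTA: dilute stock: 0.743 mM × 3330 mL ÷ 7.89 mM = 313.586 mL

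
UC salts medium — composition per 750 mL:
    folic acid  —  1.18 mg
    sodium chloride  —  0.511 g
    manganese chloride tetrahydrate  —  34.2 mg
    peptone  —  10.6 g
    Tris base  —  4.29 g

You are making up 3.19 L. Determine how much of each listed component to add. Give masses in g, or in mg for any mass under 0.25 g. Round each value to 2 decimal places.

folic acid 5.02 mg; sodium chloride 2.17 g; manganese chloride tetrahydrate 145.46 mg; peptone 45.09 g; Tris base 18.25 g

Scale factor = 3190 mL / 750 mL = 4.25333.
folic acid: 1.18 mg × (3190 mL / 750 mL) = 5.02 mg
sodium chloride: 0.511 g × (3190 mL / 750 mL) = 2.17 g
manganese chloride tetrahydrate: 34.2 mg × (3190 mL / 750 mL) = 145.46 mg
peptone: 10.6 g × (3190 mL / 750 mL) = 45.09 g
Tris base: 4.29 g × (3190 mL / 750 mL) = 18.25 g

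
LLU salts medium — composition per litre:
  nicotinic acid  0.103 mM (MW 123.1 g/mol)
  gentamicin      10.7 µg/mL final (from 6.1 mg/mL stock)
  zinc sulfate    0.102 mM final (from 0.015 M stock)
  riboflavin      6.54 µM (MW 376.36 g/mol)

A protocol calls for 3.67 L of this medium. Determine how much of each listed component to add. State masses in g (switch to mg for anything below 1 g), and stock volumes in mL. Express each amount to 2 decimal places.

nicotinic acid 46.53 mg; gentamicin 6.44 mL; zinc sulfate 24.96 mL; riboflavin 9.03 mg

Scale factor relative to 1 L: 3.67.
nicotinic acid: 0.103 mmol/L × 123.1 mg/mmol × 3.67 L = 46.53 mg
gentamicin: C1V1 = C2V2 → 10.7 µg/mL × 3670 mL ÷ 6100 µg/mL = 6.44 mL
zinc sulfate: C1V1 = C2V2 → 0.102 mM × 3670 mL ÷ 15 mM = 24.96 mL
riboflavin: 6.54 µmol/L × 376.36 g/mol × 3.67 L ÷ 1000 = 9.03 mg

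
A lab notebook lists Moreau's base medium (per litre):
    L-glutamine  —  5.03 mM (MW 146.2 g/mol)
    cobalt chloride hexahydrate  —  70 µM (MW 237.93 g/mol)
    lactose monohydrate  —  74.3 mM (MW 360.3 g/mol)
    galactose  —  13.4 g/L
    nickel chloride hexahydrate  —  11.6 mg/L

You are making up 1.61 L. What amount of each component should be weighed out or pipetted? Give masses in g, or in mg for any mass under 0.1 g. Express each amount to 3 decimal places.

L-glutamine 1.184 g; cobalt chloride hexahydrate 26.815 mg; lactose monohydrate 43.100 g; galactose 21.574 g; nickel chloride hexahydrate 18.676 mg

Scale factor relative to 1 L: 1.61.
L-glutamine: 5.03 mmol/L × 146.2 g/mol × 1.61 L ÷ 1000 = 1.184 g
cobalt chloride hexahydrate: 70 µmol/L × 237.93 g/mol × 1.61 L ÷ 1000 = 26.815 mg
lactose monohydrate: 74.3 mmol/L × 360.3 g/mol × 1.61 L ÷ 1000 = 43.100 g
galactose: 13.4 g/L × 1.61 L = 21.574 g
nickel chloride hexahydrate: 11.6 mg/L × 1.61 L = 18.676 mg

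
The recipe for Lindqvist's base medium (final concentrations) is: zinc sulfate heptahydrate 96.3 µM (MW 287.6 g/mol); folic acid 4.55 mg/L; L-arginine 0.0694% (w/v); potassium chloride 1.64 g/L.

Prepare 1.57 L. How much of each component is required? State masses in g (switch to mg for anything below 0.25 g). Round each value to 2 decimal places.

Working volume: 1.57 L.
zinc sulfate heptahydrate: 96.3 µmol/L × 287.6 g/mol × 1.57 L ÷ 1000 = 43.48 mg
folic acid: 4.55 mg/L × 1.57 L = 7.14 mg
L-arginine: 0.0694% w/v = 0.694 g/L → 0.694 × 1.57 L = 1.09 g
potassium chloride: 1.64 g/L × 1.57 L = 2.57 g

zinc sulfate heptahydrate 43.48 mg; folic acid 7.14 mg; L-arginine 1.09 g; potassium chloride 2.57 g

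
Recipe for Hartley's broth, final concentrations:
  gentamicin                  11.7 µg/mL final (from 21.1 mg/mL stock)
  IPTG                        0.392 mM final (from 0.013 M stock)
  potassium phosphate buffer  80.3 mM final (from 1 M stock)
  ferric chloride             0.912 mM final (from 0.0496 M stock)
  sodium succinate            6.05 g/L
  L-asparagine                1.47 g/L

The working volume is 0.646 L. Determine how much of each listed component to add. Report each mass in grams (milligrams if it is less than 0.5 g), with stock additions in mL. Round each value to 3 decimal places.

Working volume: 0.646 L.
gentamicin: C1V1 = C2V2 → 11.7 µg/mL × 646 mL ÷ 21100 µg/mL = 0.358 mL
IPTG: C1V1 = C2V2 → 0.392 mM × 646 mL ÷ 13 mM = 19.479 mL
potassium phosphate buffer: dilute stock: 80.3 mM × 646 mL ÷ 1000 mM = 51.874 mL
ferric chloride: V = C2·V2/C1 = 0.912 mM × 646 mL ÷ 49.6 mM = 11.878 mL
sodium succinate: 6.05 g/L × 0.646 L = 3.908 g
L-asparagine: 1.47 g/L × 0.646 L = 0.950 g

gentamicin 0.358 mL; IPTG 19.479 mL; potassium phosphate buffer 51.874 mL; ferric chloride 11.878 mL; sodium succinate 3.908 g; L-asparagine 0.950 g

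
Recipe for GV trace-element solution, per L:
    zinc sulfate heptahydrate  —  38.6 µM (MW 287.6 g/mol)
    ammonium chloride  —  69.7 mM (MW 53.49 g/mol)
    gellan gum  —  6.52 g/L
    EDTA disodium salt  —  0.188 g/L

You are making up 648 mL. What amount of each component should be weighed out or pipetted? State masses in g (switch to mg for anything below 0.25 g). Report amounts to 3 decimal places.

Working volume: 648 mL = 0.648 L.
zinc sulfate heptahydrate: 38.6 µmol/L × 287.6 g/mol × 0.648 L ÷ 1000 = 7.194 mg
ammonium chloride: 69.7 mmol/L × 53.49 g/mol × 0.648 L ÷ 1000 = 2.416 g
gellan gum: 6.52 g/L × 0.648 L = 4.225 g
EDTA disodium salt: 0.188 g/L × 0.648 L = 0.121824 g = 121.824 mg

zinc sulfate heptahydrate 7.194 mg; ammonium chloride 2.416 g; gellan gum 4.225 g; EDTA disodium salt 121.824 mg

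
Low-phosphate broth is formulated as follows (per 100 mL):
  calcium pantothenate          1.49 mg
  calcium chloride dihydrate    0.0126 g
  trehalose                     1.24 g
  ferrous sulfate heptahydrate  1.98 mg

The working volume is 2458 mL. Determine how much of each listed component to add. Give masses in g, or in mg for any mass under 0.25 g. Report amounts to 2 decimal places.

calcium pantothenate 36.62 mg; calcium chloride dihydrate 0.31 g; trehalose 30.48 g; ferrous sulfate heptahydrate 48.67 mg

Ratio of target to recipe volume: 2458 / 100 = 24.58.
calcium pantothenate: 1.49 mg × (2458 mL / 100 mL) = 36.62 mg
calcium chloride dihydrate: 0.0126 g × (2458 mL / 100 mL) = 0.31 g
trehalose: 1.24 g × (2458 mL / 100 mL) = 30.48 g
ferrous sulfate heptahydrate: 1.98 mg × (2458 mL / 100 mL) = 48.67 mg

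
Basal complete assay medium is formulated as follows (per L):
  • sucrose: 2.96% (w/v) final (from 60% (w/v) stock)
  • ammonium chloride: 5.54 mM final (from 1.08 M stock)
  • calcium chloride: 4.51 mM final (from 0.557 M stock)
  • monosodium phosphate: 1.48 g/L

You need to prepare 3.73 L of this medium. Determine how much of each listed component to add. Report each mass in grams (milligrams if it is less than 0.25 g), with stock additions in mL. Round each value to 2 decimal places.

Scale factor relative to 1 L: 3.73.
sucrose: V = C2·V2/C1 = 2.96% ÷ 60% × 3730 mL = 184.01 mL
ammonium chloride: V = C2·V2/C1 = 5.54 mM × 3730 mL ÷ 1080 mM = 19.13 mL
calcium chloride: dilute stock: 4.51 mM × 3730 mL ÷ 557 mM = 30.20 mL
monosodium phosphate: 1.48 g/L × 3.73 L = 5.52 g

sucrose 184.01 mL; ammonium chloride 19.13 mL; calcium chloride 30.20 mL; monosodium phosphate 5.52 g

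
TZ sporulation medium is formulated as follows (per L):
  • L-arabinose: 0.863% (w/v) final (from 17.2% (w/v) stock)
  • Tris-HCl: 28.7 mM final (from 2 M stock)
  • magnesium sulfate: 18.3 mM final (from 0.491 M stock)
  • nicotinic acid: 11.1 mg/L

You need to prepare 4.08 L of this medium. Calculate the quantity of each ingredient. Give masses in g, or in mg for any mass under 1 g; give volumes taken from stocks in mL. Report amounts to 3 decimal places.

L-arabinose 204.712 mL; Tris-HCl 58.548 mL; magnesium sulfate 152.065 mL; nicotinic acid 45.288 mg

Scale factor relative to 1 L: 4.08.
L-arabinose: dilute stock: 0.863% ÷ 17.2% × 4080 mL = 204.712 mL
Tris-HCl: V = C2·V2/C1 = 28.7 mM × 4080 mL ÷ 2000 mM = 58.548 mL
magnesium sulfate: V = C2·V2/C1 = 18.3 mM × 4080 mL ÷ 491 mM = 152.065 mL
nicotinic acid: 11.1 mg/L × 4.08 L = 45.288 mg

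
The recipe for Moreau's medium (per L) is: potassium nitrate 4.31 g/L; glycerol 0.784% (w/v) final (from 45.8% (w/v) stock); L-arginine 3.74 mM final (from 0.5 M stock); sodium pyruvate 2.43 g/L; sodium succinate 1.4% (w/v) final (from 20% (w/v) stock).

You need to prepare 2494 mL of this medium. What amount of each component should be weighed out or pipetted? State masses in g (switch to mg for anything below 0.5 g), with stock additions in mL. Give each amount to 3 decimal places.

potassium nitrate 10.749 g; glycerol 42.692 mL; L-arginine 18.655 mL; sodium pyruvate 6.060 g; sodium succinate 174.580 mL

Working volume: 2494 mL = 2.494 L.
potassium nitrate: 4.31 g/L × 2.494 L = 10.749 g
glycerol: dilute stock: 0.784% ÷ 45.8% × 2494 mL = 42.692 mL
L-arginine: C1V1 = C2V2 → 3.74 mM × 2494 mL ÷ 500 mM = 18.655 mL
sodium pyruvate: 2.43 g/L × 2.494 L = 6.060 g
sodium succinate: C1V1 = C2V2 → 1.4% ÷ 20% × 2494 mL = 174.580 mL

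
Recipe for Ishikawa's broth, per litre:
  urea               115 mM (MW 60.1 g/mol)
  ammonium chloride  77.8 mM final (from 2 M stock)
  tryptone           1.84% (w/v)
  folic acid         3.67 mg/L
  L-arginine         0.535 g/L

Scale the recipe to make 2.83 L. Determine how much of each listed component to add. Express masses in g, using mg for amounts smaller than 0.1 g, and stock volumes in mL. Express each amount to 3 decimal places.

urea 19.560 g; ammonium chloride 110.087 mL; tryptone 52.072 g; folic acid 10.386 mg; L-arginine 1.514 g

Scale factor relative to 1 L: 2.83.
urea: 115 mmol/L × 60.1 g/mol × 2.83 L ÷ 1000 = 19.560 g
ammonium chloride: C1V1 = C2V2 → 77.8 mM × 2830 mL ÷ 2000 mM = 110.087 mL
tryptone: 1.84 g per 100 mL × 2830 mL ÷ 100 = 52.072 g
folic acid: 3.67 mg/L × 2.83 L = 10.386 mg
L-arginine: 0.535 g/L × 2.83 L = 1.514 g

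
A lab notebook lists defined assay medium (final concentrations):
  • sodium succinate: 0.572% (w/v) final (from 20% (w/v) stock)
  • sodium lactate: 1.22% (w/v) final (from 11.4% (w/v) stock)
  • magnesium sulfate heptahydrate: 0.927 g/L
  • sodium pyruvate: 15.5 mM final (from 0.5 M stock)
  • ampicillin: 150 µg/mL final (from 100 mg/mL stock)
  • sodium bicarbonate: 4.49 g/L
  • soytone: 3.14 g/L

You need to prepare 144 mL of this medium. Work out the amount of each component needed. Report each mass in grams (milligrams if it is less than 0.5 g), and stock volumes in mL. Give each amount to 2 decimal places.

sodium succinate 4.12 mL; sodium lactate 15.41 mL; magnesium sulfate heptahydrate 133.49 mg; sodium pyruvate 4.46 mL; ampicillin 0.22 mL; sodium bicarbonate 0.65 g; soytone 452.16 mg

Target volume = 144 mL = 0.144 L.
sodium succinate: dilute stock: 0.572% ÷ 20% × 144 mL = 4.12 mL
sodium lactate: dilute stock: 1.22% ÷ 11.4% × 144 mL = 15.41 mL
magnesium sulfate heptahydrate: 0.927 g/L × 0.144 L = 0.133488 g = 133.49 mg
sodium pyruvate: dilute stock: 15.5 mM × 144 mL ÷ 500 mM = 4.46 mL
ampicillin: V = C2·V2/C1 = 150 µg/mL × 144 mL ÷ 100000 µg/mL = 0.22 mL
sodium bicarbonate: 4.49 g/L × 0.144 L = 0.65 g
soytone: 3.14 g/L × 0.144 L = 0.45216 g = 452.16 mg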